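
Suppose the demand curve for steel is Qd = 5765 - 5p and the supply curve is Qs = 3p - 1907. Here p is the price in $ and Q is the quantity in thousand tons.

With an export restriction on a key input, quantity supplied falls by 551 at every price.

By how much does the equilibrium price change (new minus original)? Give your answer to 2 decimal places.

+68.88

Solve the original market: 5765 - 5p = 3p - 1907, hence p = 959 and Q = 970.
With the change applied: demand Qd = 5765 - 5p, supply Qs = 3p - 2458.
New equilibrium: 5765 - 5p = 3p - 2458 ⇒ 8223 = 8p ⇒ p = 1027.875, Q = 625.625.
Δp = 1027.875 − 959 = +68.88.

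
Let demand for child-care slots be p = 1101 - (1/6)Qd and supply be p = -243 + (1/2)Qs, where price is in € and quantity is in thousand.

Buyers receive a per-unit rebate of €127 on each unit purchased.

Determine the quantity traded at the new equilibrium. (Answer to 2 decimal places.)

Before the shock: 6606 - 6p = 2p + 486 ⇒ 6120 = 8p ⇒ p = 765, Q = 2016.
Since buyers' out-of-pocket price is the market price minus the rebate, the effective demand curve becomes Qd = 7368 - 6p.
Equate the new curves: 7368 - 6p = 2p + 486, giving 6882 = 8p, p = 860.25, Q = 2206.5.

2206.50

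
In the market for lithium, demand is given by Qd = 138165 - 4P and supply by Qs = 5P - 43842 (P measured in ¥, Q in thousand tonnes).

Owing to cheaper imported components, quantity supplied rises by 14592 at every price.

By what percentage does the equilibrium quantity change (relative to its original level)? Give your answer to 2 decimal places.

+11.32

Initially, 138165 - 4P = 5P - 43842, so 182007 = 9P and P = 20223, Q = 57273.
The new curves are Qd = 138165 - 4P (demand) and Qs = 5P - 29250 (supply).
Clearing the new market: 138165 - 4P = 5P - 29250, so P = 55805/3 ≈ 18601.6667 and Q = 191275/3 ≈ 63758.3333.
%ΔQ = (63758.3333 − 57273) / 57273 × 100 = +11.32%.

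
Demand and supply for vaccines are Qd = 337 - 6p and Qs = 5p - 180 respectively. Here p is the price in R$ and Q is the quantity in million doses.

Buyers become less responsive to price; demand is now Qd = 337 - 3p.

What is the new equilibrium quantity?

143.125

Initially, 337 - 6p = 5p - 180, so 517 = 11p and p = 47, Q = 55.
The shock moves the curves to Qd = 337 - 3p and Qs = 5p - 180.
Equate the new curves: 337 - 3p = 5p - 180, giving 517 = 8p, p = 64.625, Q = 143.125.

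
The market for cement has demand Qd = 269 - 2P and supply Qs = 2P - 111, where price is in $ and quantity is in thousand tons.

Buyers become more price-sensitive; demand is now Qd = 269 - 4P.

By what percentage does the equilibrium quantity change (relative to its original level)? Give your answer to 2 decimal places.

Initially, 269 - 2P = 2P - 111, so 380 = 4P and P = 95, Q = 79.
After the shift, demand is Qd = 269 - 4P and supply is Qs = 2P - 111.
New equilibrium: 269 - 4P = 2P - 111 ⇒ 380 = 6P ⇒ P = 190/3 ≈ 63.3333, Q = 47/3 ≈ 15.6667.
%ΔQ = (15.6667 − 79) / 79 × 100 = -80.17%.

-80.17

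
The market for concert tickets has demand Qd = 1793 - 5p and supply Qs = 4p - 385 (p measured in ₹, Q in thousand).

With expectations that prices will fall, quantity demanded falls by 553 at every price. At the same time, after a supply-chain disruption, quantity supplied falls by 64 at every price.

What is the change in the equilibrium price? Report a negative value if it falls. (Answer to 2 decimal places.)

-54.33

Original equilibrium: 1793 - 5p = 4p - 385 gives 2178 = 9p, so p = 242 and Q = 583.
After the shift, demand is Qd = 1240 - 5p and supply is Qs = 4p - 449.
Equate the new curves: 1240 - 5p = 4p - 449, giving 1689 = 9p, p = 563/3 ≈ 187.6667, Q = 905/3 ≈ 301.6667.
Δp = 187.6667 − 242 = -54.33.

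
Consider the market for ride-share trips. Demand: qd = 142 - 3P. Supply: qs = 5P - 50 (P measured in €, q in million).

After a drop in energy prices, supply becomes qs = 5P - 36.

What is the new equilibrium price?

22.25

Initially, 142 - 3P = 5P - 50, so 192 = 8P and P = 24, q = 70.
The shock moves the curves to qd = 142 - 3P and qs = 5P - 36.
New equilibrium: 142 - 3P = 5P - 36 ⇒ 178 = 8P ⇒ P = 22.25, q = 75.25.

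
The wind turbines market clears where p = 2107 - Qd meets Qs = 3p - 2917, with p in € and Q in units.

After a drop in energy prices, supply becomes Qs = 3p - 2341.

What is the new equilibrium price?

1112

Before the shock: 2107 - p = 3p - 2917 ⇒ 5024 = 4p ⇒ p = 1256, Q = 851.
The shock moves the curves to Qd = 2107 - p and Qs = 3p - 2341.
New equilibrium: 2107 - p = 3p - 2341 ⇒ 4448 = 4p ⇒ p = 1112, Q = 995.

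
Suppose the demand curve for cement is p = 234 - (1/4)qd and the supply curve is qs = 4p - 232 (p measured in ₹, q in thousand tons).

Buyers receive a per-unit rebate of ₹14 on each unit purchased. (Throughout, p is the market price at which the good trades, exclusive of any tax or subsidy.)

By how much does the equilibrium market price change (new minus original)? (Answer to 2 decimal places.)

+7.00

Initially, 936 - 4p = 4p - 232, so 1168 = 8p and p = 146, q = 352.
Since buyers' out-of-pocket price is the market price minus the rebate, the effective demand curve becomes qd = 992 - 4p.
New equilibrium: 992 - 4p = 4p - 232 ⇒ 1224 = 8p ⇒ p = 153, q = 380.
Δp = 153 − 146 = +7.00.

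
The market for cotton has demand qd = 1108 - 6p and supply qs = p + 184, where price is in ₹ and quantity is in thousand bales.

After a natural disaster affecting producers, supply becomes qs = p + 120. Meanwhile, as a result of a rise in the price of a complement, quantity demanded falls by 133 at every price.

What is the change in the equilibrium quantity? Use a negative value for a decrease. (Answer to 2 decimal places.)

Solve the original market: 1108 - 6p = p + 184, hence p = 132 and q = 316.
With the change applied: demand qd = 975 - 6p, supply qs = p + 120.
New equilibrium: 975 - 6p = p + 120 ⇒ 855 = 7p ⇒ p = 855/7 ≈ 122.1429, q = 1695/7 ≈ 242.1429.
Δq = 242.1429 − 316 = -73.86.

-73.86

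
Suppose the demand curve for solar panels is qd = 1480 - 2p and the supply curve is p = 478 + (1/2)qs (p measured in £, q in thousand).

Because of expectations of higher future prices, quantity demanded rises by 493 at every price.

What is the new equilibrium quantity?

508.5

Solve the original market: 1480 - 2p = 2p - 956, hence p = 609 and q = 262.
The shock moves the curves to qd = 1973 - 2p and qs = 2p - 956.
Equate the new curves: 1973 - 2p = 2p - 956, giving 2929 = 4p, p = 732.25, q = 508.5.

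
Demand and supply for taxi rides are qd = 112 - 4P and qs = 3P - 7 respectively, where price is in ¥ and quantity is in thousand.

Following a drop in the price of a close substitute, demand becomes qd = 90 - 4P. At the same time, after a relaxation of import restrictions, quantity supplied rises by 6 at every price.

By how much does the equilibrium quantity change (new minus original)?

-6

Before the shock: 112 - 4P = 3P - 7 ⇒ 119 = 7P ⇒ P = 17, q = 44.
The shock moves the curves to qd = 90 - 4P and qs = 3P - 1.
Setting them equal: 90 - 4P = 3P - 1 → 91 = 7P, so P = 13 and q = 38.
Δq = 38 − 44 = -6.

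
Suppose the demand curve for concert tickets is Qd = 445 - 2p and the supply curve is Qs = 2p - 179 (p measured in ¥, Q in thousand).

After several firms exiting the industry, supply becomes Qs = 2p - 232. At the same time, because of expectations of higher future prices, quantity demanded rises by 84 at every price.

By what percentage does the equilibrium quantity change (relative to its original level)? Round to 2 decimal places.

Before the shock: 445 - 2p = 2p - 179 ⇒ 624 = 4p ⇒ p = 156, Q = 133.
After the shift, demand is Qd = 529 - 2p and supply is Qs = 2p - 232.
Setting them equal: 529 - 2p = 2p - 232 → 761 = 4p, so p = 190.25 and Q = 148.5.
%ΔQ = (148.5 − 133) / 133 × 100 = +11.65%.

+11.65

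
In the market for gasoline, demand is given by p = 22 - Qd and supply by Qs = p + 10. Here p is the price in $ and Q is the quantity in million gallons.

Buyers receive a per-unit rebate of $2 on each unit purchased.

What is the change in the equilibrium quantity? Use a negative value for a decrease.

+1

Before the shock: 22 - p = p + 10 ⇒ 12 = 2p ⇒ p = 6, Q = 16.
Since buyers' out-of-pocket price is the market price minus the rebate, the effective demand curve becomes Qd = 24 - p.
Clearing the new market: 24 - p = p + 10, so p = 7 and Q = 17.
ΔQ = 17 − 16 = +1.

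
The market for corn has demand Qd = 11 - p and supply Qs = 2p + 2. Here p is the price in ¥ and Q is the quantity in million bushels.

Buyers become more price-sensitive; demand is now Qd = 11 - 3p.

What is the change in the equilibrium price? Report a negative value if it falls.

-1.2

Original equilibrium: 11 - p = 2p + 2 gives 9 = 3p, so p = 3 and Q = 8.
With the change applied: demand Qd = 11 - 3p, supply Qs = 2p + 2.
New equilibrium: 11 - 3p = 2p + 2 ⇒ 9 = 5p ⇒ p = 1.8, Q = 5.6.
Δp = 1.8 − 3 = -1.2.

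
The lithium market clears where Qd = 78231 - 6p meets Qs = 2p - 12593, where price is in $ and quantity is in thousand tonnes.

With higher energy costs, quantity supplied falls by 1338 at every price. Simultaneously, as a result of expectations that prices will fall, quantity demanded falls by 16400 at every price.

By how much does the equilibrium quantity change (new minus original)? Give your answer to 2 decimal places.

-5103.50

Initially, 78231 - 6p = 2p - 12593, so 90824 = 8p and p = 11353, Q = 10113.
With the change applied: demand Qd = 61831 - 6p, supply Qs = 2p - 13931.
Clearing the new market: 61831 - 6p = 2p - 13931, so p = 9470.25 and Q = 5009.5.
ΔQ = 5009.5 − 10113 = -5103.50.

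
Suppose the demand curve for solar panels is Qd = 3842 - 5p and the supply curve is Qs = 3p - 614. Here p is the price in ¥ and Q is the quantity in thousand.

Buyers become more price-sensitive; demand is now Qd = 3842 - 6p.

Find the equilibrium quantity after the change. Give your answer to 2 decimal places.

871.33

Before the shock: 3842 - 5p = 3p - 614 ⇒ 4456 = 8p ⇒ p = 557, Q = 1057.
With the change applied: demand Qd = 3842 - 6p, supply Qs = 3p - 614.
Clearing the new market: 3842 - 6p = 3p - 614, so p = 4456/9 ≈ 495.1111 and Q = 2614/3 ≈ 871.3333.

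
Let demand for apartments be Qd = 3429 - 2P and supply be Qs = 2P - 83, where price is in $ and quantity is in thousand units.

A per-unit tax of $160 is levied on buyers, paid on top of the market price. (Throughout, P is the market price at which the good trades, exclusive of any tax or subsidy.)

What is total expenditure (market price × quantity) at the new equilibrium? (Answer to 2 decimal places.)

1207374.00

Original equilibrium: 3429 - 2P = 2P - 83 gives 3512 = 4P, so P = 878 and Q = 1673.
Since buyers pay the price plus the tax, the effective demand curve becomes Qd = 3109 - 2P.
New equilibrium: 3109 - 2P = 2P - 83 ⇒ 3192 = 4P ⇒ P = 798, Q = 1513.
New expenditure = 798 × 1513 = 1207374.00.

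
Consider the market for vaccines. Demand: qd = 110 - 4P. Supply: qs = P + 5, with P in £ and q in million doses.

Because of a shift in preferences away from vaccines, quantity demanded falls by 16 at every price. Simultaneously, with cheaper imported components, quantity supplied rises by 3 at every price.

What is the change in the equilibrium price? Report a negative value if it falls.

-3.8

Before the shock: 110 - 4P = P + 5 ⇒ 105 = 5P ⇒ P = 21, q = 26.
After the shift, demand is qd = 94 - 4P and supply is qs = P + 8.
Setting them equal: 94 - 4P = P + 8 → 86 = 5P, so P = 17.2 and q = 25.2.
ΔP = 17.2 − 21 = -3.8.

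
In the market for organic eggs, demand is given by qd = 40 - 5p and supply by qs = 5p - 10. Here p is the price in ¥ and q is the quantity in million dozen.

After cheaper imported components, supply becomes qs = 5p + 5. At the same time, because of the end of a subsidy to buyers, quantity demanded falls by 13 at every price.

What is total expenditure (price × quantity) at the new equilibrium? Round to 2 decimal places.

35.20

Original equilibrium: 40 - 5p = 5p - 10 gives 50 = 10p, so p = 5 and q = 15.
The shock moves the curves to qd = 27 - 5p and qs = 5p + 5.
Setting them equal: 27 - 5p = 5p + 5 → 22 = 10p, so p = 2.2 and q = 16.
New expenditure = 2.2 × 16 = 35.20.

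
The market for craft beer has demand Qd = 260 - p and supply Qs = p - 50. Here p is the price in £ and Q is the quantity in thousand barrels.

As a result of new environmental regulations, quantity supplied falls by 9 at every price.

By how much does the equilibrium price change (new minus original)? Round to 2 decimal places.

+4.50

Solve the original market: 260 - p = p - 50, hence p = 155 and Q = 105.
The shock moves the curves to Qd = 260 - p and Qs = p - 59.
New equilibrium: 260 - p = p - 59 ⇒ 319 = 2p ⇒ p = 159.5, Q = 100.5.
Δp = 159.5 − 155 = +4.50.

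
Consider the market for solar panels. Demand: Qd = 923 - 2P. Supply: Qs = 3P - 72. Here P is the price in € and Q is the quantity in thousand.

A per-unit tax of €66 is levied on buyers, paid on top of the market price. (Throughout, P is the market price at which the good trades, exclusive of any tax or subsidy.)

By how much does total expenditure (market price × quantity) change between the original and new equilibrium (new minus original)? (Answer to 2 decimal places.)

-27529.92

Original equilibrium: 923 - 2P = 3P - 72 gives 995 = 5P, so P = 199 and Q = 525.
Since buyers pay the price plus the tax, the effective demand curve becomes Qd = 791 - 2P.
Equate the new curves: 791 - 2P = 3P - 72, giving 863 = 5P, P = 172.6, Q = 445.8.
Expenditure moves from 199×525 = 104475 to 172.6×445.8 = 76945.08; change = -27529.92.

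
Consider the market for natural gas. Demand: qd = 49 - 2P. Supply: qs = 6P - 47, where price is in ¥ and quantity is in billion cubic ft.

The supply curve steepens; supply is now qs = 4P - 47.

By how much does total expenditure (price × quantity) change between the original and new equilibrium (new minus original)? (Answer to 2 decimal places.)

-28.00

Solve the original market: 49 - 2P = 6P - 47, hence P = 12 and q = 25.
With the change applied: demand qd = 49 - 2P, supply qs = 4P - 47.
Equate the new curves: 49 - 2P = 4P - 47, giving 96 = 6P, P = 16, q = 17.
Expenditure moves from 12×25 = 300 to 16×17 = 272; change = -28.00.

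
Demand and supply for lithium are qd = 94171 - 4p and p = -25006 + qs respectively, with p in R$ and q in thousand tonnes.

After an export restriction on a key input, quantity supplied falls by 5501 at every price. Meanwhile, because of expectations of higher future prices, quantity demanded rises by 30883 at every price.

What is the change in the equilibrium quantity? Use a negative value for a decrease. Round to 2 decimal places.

Original equilibrium: 94171 - 4p = p + 25006 gives 69165 = 5p, so p = 13833 and q = 38839.
The new curves are qd = 125054 - 4p (demand) and qs = p + 19505 (supply).
Equate the new curves: 125054 - 4p = p + 19505, giving 105549 = 5p, p = 21109.8, q = 40614.8.
Δq = 40614.8 − 38839 = +1775.80.

+1775.80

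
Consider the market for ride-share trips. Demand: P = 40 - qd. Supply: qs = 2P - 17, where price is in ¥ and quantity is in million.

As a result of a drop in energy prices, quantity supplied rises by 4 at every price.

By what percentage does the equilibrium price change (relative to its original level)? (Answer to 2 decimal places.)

-7.02

Solve the original market: 40 - P = 2P - 17, hence P = 19 and q = 21.
The shock moves the curves to qd = 40 - P and qs = 2P - 13.
Setting them equal: 40 - P = 2P - 13 → 53 = 3P, so P = 53/3 ≈ 17.6667 and q = 67/3 ≈ 22.3333.
%ΔP = (17.6667 − 19) / 19 × 100 = -7.02%.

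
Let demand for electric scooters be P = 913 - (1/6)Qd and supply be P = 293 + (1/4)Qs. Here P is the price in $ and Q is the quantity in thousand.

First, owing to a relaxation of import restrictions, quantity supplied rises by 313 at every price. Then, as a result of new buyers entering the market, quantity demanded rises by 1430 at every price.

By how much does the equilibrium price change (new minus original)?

Before the shock: 5478 - 6P = 4P - 1172 ⇒ 6650 = 10P ⇒ P = 665, Q = 1488.
The shock moves the curves to Qd = 6908 - 6P and Qs = 4P - 859.
Setting them equal: 6908 - 6P = 4P - 859 → 7767 = 10P, so P = 776.7 and Q = 2247.8.
ΔP = 776.7 − 665 = +111.7.

+111.7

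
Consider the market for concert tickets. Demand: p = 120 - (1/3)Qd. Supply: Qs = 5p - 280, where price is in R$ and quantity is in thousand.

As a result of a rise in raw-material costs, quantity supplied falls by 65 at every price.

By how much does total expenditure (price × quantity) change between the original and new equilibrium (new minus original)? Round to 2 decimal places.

Solve the original market: 360 - 3p = 5p - 280, hence p = 80 and Q = 120.
With the change applied: demand Qd = 360 - 3p, supply Qs = 5p - 345.
Clearing the new market: 360 - 3p = 5p - 345, so p = 88.125 and Q = 95.625.
Expenditure moves from 80×120 = 9600 to 88.125×95.625 = 8426.953125; change = -1173.05.

-1173.05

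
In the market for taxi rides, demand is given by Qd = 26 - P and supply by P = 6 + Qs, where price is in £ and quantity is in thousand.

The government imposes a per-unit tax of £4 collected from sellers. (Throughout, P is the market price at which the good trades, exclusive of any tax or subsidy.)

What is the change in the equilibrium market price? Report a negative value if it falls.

Solve the original market: 26 - P = P - 6, hence P = 16 and Q = 10.
Since sellers keep the price net of the tax, the effective supply curve becomes Qs = P - 10.
Setting them equal: 26 - P = P - 10 → 36 = 2P, so P = 18 and Q = 8.
ΔP = 18 − 16 = +2.

+2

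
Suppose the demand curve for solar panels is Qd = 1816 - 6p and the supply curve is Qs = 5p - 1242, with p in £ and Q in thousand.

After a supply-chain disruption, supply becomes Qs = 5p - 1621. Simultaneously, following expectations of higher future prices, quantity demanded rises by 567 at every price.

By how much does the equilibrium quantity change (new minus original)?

+51

Initially, 1816 - 6p = 5p - 1242, so 3058 = 11p and p = 278, Q = 148.
The shock moves the curves to Qd = 2383 - 6p and Qs = 5p - 1621.
New equilibrium: 2383 - 6p = 5p - 1621 ⇒ 4004 = 11p ⇒ p = 364, Q = 199.
ΔQ = 199 − 148 = +51.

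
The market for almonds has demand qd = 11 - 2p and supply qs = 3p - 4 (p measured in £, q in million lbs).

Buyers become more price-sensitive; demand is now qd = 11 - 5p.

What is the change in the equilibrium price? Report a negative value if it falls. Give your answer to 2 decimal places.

Solve the original market: 11 - 2p = 3p - 4, hence p = 3 and q = 5.
The shock moves the curves to qd = 11 - 5p and qs = 3p - 4.
Clearing the new market: 11 - 5p = 3p - 4, so p = 1.875 and q = 1.625.
Δp = 1.875 − 3 = -1.13.

-1.13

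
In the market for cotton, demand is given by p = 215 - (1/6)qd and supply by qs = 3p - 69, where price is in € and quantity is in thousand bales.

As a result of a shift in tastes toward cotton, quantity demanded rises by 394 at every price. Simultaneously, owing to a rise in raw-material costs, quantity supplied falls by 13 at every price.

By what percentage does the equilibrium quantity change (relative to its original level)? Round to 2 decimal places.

+31.94

Solve the original market: 1290 - 6p = 3p - 69, hence p = 151 and q = 384.
The new curves are qd = 1684 - 6p (demand) and qs = 3p - 82 (supply).
Equate the new curves: 1684 - 6p = 3p - 82, giving 1766 = 9p, p = 1766/9 ≈ 196.2222, q = 1520/3 ≈ 506.6667.
%Δq = (506.6667 − 384) / 384 × 100 = +31.94%.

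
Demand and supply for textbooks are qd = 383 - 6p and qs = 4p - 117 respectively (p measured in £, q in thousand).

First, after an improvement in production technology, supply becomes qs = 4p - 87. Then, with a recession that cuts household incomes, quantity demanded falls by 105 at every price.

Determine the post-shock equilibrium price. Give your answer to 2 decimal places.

36.50

Original equilibrium: 383 - 6p = 4p - 117 gives 500 = 10p, so p = 50 and q = 83.
After the shift, demand is qd = 278 - 6p and supply is qs = 4p - 87.
Clearing the new market: 278 - 6p = 4p - 87, so p = 36.5 and q = 59.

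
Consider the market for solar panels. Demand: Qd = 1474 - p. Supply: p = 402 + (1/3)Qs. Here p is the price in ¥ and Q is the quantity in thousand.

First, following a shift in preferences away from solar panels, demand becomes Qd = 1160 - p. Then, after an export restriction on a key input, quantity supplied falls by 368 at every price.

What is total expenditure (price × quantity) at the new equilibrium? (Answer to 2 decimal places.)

325687.75

Original equilibrium: 1474 - p = 3p - 1206 gives 2680 = 4p, so p = 670 and Q = 804.
After the shift, demand is Qd = 1160 - p and supply is Qs = 3p - 1574.
Setting them equal: 1160 - p = 3p - 1574 → 2734 = 4p, so p = 683.5 and Q = 476.5.
New expenditure = 683.5 × 476.5 = 325687.75.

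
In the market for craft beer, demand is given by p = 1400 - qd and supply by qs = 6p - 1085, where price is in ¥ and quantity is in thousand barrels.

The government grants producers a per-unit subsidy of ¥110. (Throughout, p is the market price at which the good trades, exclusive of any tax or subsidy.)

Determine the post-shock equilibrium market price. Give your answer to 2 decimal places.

260.71

Original equilibrium: 1400 - p = 6p - 1085 gives 2485 = 7p, so p = 355 and q = 1045.
Since sellers receive the price plus the subsidy, the effective supply curve becomes qs = 6p - 425.
New equilibrium: 1400 - p = 6p - 425 ⇒ 1825 = 7p ⇒ p = 1825/7 ≈ 260.7143, q = 7975/7 ≈ 1139.2857.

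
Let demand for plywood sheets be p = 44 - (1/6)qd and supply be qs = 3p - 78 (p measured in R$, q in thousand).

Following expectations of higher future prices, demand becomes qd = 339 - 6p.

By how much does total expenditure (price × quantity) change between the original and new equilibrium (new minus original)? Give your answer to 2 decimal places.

+1458.33

Initially, 264 - 6p = 3p - 78, so 342 = 9p and p = 38, q = 36.
The shock moves the curves to qd = 339 - 6p and qs = 3p - 78.
Setting them equal: 339 - 6p = 3p - 78 → 417 = 9p, so p = 139/3 ≈ 46.3333 and q = 61.
Expenditure moves from 38×36 = 1368 to 46.3333×61 = 2826.3333; change = +1458.33.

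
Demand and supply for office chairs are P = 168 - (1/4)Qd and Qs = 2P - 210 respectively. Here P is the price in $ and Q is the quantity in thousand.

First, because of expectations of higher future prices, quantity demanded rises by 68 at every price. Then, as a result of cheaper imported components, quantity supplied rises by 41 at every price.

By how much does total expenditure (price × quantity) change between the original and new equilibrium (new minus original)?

+7953

Solve the original market: 672 - 4P = 2P - 210, hence P = 147 and Q = 84.
After the shift, demand is Qd = 740 - 4P and supply is Qs = 2P - 169.
Setting them equal: 740 - 4P = 2P - 169 → 909 = 6P, so P = 151.5 and Q = 134.
Expenditure moves from 147×84 = 12348 to 151.5×134 = 20301; change = +7953.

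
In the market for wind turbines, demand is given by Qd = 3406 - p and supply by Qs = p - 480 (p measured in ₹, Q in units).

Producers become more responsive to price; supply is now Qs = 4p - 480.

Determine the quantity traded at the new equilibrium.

Solve the original market: 3406 - p = p - 480, hence p = 1943 and Q = 1463.
With the change applied: demand Qd = 3406 - p, supply Qs = 4p - 480.
New equilibrium: 3406 - p = 4p - 480 ⇒ 3886 = 5p ⇒ p = 777.2, Q = 2628.8.

2628.8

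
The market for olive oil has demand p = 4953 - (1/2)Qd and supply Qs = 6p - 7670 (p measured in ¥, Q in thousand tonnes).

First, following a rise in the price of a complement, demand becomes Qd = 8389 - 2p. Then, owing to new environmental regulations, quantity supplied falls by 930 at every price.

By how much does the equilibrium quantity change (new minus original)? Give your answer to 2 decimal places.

Original equilibrium: 9906 - 2p = 6p - 7670 gives 17576 = 8p, so p = 2197 and Q = 5512.
With the change applied: demand Qd = 8389 - 2p, supply Qs = 6p - 8600.
Setting them equal: 8389 - 2p = 6p - 8600 → 16989 = 8p, so p = 2123.625 and Q = 4141.75.
ΔQ = 4141.75 − 5512 = -1370.25.

-1370.25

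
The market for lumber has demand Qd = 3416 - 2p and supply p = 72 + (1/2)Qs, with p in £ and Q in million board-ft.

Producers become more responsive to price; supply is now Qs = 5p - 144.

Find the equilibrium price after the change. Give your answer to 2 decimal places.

508.57

Solve the original market: 3416 - 2p = 2p - 144, hence p = 890 and Q = 1636.
With the change applied: demand Qd = 3416 - 2p, supply Qs = 5p - 144.
Setting them equal: 3416 - 2p = 5p - 144 → 3560 = 7p, so p = 3560/7 ≈ 508.5714 and Q = 16792/7 ≈ 2398.8571.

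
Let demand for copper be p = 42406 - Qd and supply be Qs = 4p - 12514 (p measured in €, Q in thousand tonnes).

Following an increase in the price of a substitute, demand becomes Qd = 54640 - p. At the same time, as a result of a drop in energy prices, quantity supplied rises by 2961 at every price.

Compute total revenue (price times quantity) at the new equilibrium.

536671454.04

Original equilibrium: 42406 - p = 4p - 12514 gives 54920 = 5p, so p = 10984 and Q = 31422.
The new curves are Qd = 54640 - p (demand) and Qs = 4p - 9553 (supply).
Setting them equal: 54640 - p = 4p - 9553 → 64193 = 5p, so p = 12838.6 and Q = 41801.4.
New expenditure = 12838.6 × 41801.4 = 536671454.04.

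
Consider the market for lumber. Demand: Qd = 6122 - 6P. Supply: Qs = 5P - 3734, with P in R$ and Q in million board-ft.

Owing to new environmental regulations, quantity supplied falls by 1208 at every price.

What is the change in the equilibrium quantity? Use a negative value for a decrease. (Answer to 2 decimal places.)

-658.91

Original equilibrium: 6122 - 6P = 5P - 3734 gives 9856 = 11P, so P = 896 and Q = 746.
With the change applied: demand Qd = 6122 - 6P, supply Qs = 5P - 4942.
Clearing the new market: 6122 - 6P = 5P - 4942, so P = 11064/11 ≈ 1005.8182 and Q = 958/11 ≈ 87.0909.
ΔQ = 87.0909 − 746 = -658.91.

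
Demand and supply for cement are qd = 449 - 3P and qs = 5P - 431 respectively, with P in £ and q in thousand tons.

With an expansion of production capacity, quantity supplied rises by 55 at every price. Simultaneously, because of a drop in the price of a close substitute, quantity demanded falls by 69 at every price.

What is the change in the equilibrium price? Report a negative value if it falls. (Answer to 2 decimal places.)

-15.50

Original equilibrium: 449 - 3P = 5P - 431 gives 880 = 8P, so P = 110 and q = 119.
With the change applied: demand qd = 380 - 3P, supply qs = 5P - 376.
New equilibrium: 380 - 3P = 5P - 376 ⇒ 756 = 8P ⇒ P = 94.5, q = 96.5.
ΔP = 94.5 − 110 = -15.50.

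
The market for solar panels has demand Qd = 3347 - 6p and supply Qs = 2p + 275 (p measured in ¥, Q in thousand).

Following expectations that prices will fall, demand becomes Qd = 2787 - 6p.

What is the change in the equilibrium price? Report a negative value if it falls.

-70

Solve the original market: 3347 - 6p = 2p + 275, hence p = 384 and Q = 1043.
With the change applied: demand Qd = 2787 - 6p, supply Qs = 2p + 275.
Clearing the new market: 2787 - 6p = 2p + 275, so p = 314 and Q = 903.
Δp = 314 − 384 = -70.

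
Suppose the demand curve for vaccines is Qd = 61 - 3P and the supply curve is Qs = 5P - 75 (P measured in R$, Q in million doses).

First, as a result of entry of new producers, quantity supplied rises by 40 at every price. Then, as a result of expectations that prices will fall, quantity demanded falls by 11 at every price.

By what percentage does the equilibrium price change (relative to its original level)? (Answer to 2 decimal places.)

-37.50

Solve the original market: 61 - 3P = 5P - 75, hence P = 17 and Q = 10.
The new curves are Qd = 50 - 3P (demand) and Qs = 5P - 35 (supply).
Setting them equal: 50 - 3P = 5P - 35 → 85 = 8P, so P = 10.625 and Q = 18.125.
%ΔP = (10.625 − 17) / 17 × 100 = -37.50%.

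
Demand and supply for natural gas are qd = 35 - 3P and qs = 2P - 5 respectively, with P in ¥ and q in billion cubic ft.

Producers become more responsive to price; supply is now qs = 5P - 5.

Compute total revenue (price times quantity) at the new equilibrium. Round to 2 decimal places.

Original equilibrium: 35 - 3P = 2P - 5 gives 40 = 5P, so P = 8 and q = 11.
The shock moves the curves to qd = 35 - 3P and qs = 5P - 5.
Clearing the new market: 35 - 3P = 5P - 5, so P = 5 and q = 20.
New expenditure = 5 × 20 = 100.00.

100.00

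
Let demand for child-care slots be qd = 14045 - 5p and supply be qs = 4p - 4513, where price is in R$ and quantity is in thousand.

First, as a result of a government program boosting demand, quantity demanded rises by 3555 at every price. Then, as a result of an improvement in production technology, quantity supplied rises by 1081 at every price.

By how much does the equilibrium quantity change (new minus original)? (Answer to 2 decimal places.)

+2180.56

Original equilibrium: 14045 - 5p = 4p - 4513 gives 18558 = 9p, so p = 2062 and q = 3735.
With the change applied: demand qd = 17600 - 5p, supply qs = 4p - 3432.
Clearing the new market: 17600 - 5p = 4p - 3432, so p = 21032/9 ≈ 2336.8889 and q = 53240/9 ≈ 5915.5556.
Δq = 5915.5556 − 3735 = +2180.56.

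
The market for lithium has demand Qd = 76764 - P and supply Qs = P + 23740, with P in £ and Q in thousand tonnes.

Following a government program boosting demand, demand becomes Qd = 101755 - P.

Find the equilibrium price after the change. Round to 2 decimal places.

39007.50

Before the shock: 76764 - P = P + 23740 ⇒ 53024 = 2P ⇒ P = 26512, Q = 50252.
With the change applied: demand Qd = 101755 - P, supply Qs = P + 23740.
Setting them equal: 101755 - P = P + 23740 → 78015 = 2P, so P = 39007.5 and Q = 62747.5.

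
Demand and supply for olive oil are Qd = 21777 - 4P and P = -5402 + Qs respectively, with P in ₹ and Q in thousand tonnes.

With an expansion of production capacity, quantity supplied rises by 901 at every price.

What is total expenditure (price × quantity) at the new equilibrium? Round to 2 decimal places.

29084311.44

Original equilibrium: 21777 - 4P = P + 5402 gives 16375 = 5P, so P = 3275 and Q = 8677.
The shock moves the curves to Qd = 21777 - 4P and Qs = P + 6303.
Equate the new curves: 21777 - 4P = P + 6303, giving 15474 = 5P, P = 3094.8, Q = 9397.8.
New expenditure = 3094.8 × 9397.8 = 29084311.44.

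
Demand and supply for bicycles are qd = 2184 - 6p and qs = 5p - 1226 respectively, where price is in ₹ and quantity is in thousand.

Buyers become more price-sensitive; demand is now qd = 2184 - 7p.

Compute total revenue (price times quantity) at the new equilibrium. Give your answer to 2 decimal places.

55365.14

Initially, 2184 - 6p = 5p - 1226, so 3410 = 11p and p = 310, q = 324.
The new curves are qd = 2184 - 7p (demand) and qs = 5p - 1226 (supply).
Setting them equal: 2184 - 7p = 5p - 1226 → 3410 = 12p, so p = 1705/6 ≈ 284.1667 and q = 1169/6 ≈ 194.8333.
New expenditure = 284.1667 × 194.8333 = 55365.14.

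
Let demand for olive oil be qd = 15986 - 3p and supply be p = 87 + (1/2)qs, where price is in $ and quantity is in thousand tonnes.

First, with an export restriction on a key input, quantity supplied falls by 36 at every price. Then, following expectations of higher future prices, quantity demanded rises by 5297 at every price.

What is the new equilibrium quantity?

Original equilibrium: 15986 - 3p = 2p - 174 gives 16160 = 5p, so p = 3232 and q = 6290.
After the shift, demand is qd = 21283 - 3p and supply is qs = 2p - 210.
New equilibrium: 21283 - 3p = 2p - 210 ⇒ 21493 = 5p ⇒ p = 4298.6, q = 8387.2.

8387.2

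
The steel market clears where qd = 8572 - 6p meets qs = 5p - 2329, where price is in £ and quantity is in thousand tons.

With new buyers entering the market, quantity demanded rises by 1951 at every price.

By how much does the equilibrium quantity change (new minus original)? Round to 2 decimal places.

Before the shock: 8572 - 6p = 5p - 2329 ⇒ 10901 = 11p ⇒ p = 991, q = 2626.
The new curves are qd = 10523 - 6p (demand) and qs = 5p - 2329 (supply).
New equilibrium: 10523 - 6p = 5p - 2329 ⇒ 12852 = 11p ⇒ p = 12852/11 ≈ 1168.3636, q = 38641/11 ≈ 3512.8182.
Δq = 3512.8182 − 2626 = +886.82.

+886.82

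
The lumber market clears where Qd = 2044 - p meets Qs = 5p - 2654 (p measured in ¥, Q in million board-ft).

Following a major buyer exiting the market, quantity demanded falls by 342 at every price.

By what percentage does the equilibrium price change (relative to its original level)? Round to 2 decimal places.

-7.28

Initially, 2044 - p = 5p - 2654, so 4698 = 6p and p = 783, Q = 1261.
The shock moves the curves to Qd = 1702 - p and Qs = 5p - 2654.
Equate the new curves: 1702 - p = 5p - 2654, giving 4356 = 6p, p = 726, Q = 976.
%Δp = (726 − 783) / 783 × 100 = -7.28%.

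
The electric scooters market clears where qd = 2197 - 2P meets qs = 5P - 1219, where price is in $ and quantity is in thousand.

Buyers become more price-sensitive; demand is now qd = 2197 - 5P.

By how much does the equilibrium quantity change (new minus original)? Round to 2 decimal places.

Before the shock: 2197 - 2P = 5P - 1219 ⇒ 3416 = 7P ⇒ P = 488, q = 1221.
With the change applied: demand qd = 2197 - 5P, supply qs = 5P - 1219.
Equate the new curves: 2197 - 5P = 5P - 1219, giving 3416 = 10P, P = 341.6, q = 489.
Δq = 489 − 1221 = -732.00.

-732.00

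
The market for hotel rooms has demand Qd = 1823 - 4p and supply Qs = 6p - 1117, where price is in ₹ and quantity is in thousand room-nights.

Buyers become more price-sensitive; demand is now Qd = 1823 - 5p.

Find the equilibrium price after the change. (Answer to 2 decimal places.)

267.27

Solve the original market: 1823 - 4p = 6p - 1117, hence p = 294 and Q = 647.
After the shift, demand is Qd = 1823 - 5p and supply is Qs = 6p - 1117.
Setting them equal: 1823 - 5p = 6p - 1117 → 2940 = 11p, so p = 2940/11 ≈ 267.2727 and Q = 5353/11 ≈ 486.6364.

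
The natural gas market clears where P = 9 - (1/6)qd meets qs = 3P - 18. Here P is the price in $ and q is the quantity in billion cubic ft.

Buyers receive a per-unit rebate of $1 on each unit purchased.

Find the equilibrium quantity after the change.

Before the shock: 54 - 6P = 3P - 18 ⇒ 72 = 9P ⇒ P = 8, q = 6.
Since buyers' out-of-pocket price is the market price minus the rebate, the effective demand curve becomes qd = 60 - 6P.
New equilibrium: 60 - 6P = 3P - 18 ⇒ 78 = 9P ⇒ P = 26/3 ≈ 8.6667, q = 8.

8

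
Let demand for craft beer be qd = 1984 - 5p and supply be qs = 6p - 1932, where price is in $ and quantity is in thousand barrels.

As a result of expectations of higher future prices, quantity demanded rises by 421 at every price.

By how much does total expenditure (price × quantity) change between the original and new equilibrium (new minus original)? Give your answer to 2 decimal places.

Original equilibrium: 1984 - 5p = 6p - 1932 gives 3916 = 11p, so p = 356 and q = 204.
After the shift, demand is qd = 2405 - 5p and supply is qs = 6p - 1932.
Clearing the new market: 2405 - 5p = 6p - 1932, so p = 4337/11 ≈ 394.2727 and q = 4770/11 ≈ 433.6364.
Expenditure moves from 356×204 = 72624 to 394.2727×433.6364 = 170970.9917; change = +98346.99.

+98346.99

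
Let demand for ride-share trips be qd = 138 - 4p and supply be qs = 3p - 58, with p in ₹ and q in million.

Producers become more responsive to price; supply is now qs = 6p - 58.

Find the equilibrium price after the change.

19.6

Solve the original market: 138 - 4p = 3p - 58, hence p = 28 and q = 26.
With the change applied: demand qd = 138 - 4p, supply qs = 6p - 58.
Setting them equal: 138 - 4p = 6p - 58 → 196 = 10p, so p = 19.6 and q = 59.6.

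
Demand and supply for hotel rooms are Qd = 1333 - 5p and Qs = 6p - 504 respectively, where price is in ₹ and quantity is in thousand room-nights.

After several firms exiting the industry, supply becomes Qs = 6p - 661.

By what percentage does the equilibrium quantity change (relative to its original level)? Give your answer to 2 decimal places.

-14.33

Original equilibrium: 1333 - 5p = 6p - 504 gives 1837 = 11p, so p = 167 and Q = 498.
The new curves are Qd = 1333 - 5p (demand) and Qs = 6p - 661 (supply).
Setting them equal: 1333 - 5p = 6p - 661 → 1994 = 11p, so p = 1994/11 ≈ 181.2727 and Q = 4693/11 ≈ 426.6364.
%ΔQ = (426.6364 − 498) / 498 × 100 = -14.33%.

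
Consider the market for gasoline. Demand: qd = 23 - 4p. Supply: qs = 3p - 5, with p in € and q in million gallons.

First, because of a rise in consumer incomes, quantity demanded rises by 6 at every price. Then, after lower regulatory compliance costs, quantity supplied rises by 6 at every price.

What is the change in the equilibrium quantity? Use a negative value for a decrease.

+6

Original equilibrium: 23 - 4p = 3p - 5 gives 28 = 7p, so p = 4 and q = 7.
The new curves are qd = 29 - 4p (demand) and qs = 3p + 1 (supply).
Setting them equal: 29 - 4p = 3p + 1 → 28 = 7p, so p = 4 and q = 13.
Δq = 13 − 7 = +6.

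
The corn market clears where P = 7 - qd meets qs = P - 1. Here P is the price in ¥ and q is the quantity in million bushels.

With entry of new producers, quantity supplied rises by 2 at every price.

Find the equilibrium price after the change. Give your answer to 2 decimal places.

Initially, 7 - P = P - 1, so 8 = 2P and P = 4, q = 3.
With the change applied: demand qd = 7 - P, supply qs = P + 1.
Clearing the new market: 7 - P = P + 1, so P = 3 and q = 4.

3.00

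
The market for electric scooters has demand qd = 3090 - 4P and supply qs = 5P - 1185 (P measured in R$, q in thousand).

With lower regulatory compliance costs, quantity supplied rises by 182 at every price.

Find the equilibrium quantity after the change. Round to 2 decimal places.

1270.89

Original equilibrium: 3090 - 4P = 5P - 1185 gives 4275 = 9P, so P = 475 and q = 1190.
After the shift, demand is qd = 3090 - 4P and supply is qs = 5P - 1003.
Equate the new curves: 3090 - 4P = 5P - 1003, giving 4093 = 9P, P = 4093/9 ≈ 454.7778, q = 11438/9 ≈ 1270.8889.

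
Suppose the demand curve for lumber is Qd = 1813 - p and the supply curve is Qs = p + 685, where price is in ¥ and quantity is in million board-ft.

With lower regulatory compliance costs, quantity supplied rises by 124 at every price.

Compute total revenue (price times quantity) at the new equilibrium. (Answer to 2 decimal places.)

Original equilibrium: 1813 - p = p + 685 gives 1128 = 2p, so p = 564 and Q = 1249.
The new curves are Qd = 1813 - p (demand) and Qs = p + 809 (supply).
Clearing the new market: 1813 - p = p + 809, so p = 502 and Q = 1311.
New expenditure = 502 × 1311 = 658122.00.

658122.00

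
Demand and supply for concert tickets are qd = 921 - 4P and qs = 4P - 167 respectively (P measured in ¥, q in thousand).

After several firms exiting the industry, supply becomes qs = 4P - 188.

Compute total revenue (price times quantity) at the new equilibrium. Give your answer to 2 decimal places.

Original equilibrium: 921 - 4P = 4P - 167 gives 1088 = 8P, so P = 136 and q = 377.
After the shift, demand is qd = 921 - 4P and supply is qs = 4P - 188.
Clearing the new market: 921 - 4P = 4P - 188, so P = 138.625 and q = 366.5.
New expenditure = 138.625 × 366.5 = 50806.06.

50806.06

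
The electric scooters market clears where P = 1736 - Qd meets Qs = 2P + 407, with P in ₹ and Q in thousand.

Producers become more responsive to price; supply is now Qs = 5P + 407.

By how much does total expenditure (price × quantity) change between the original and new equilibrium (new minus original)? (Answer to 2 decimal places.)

-237337.25

Solve the original market: 1736 - P = 2P + 407, hence P = 443 and Q = 1293.
After the shift, demand is Qd = 1736 - P and supply is Qs = 5P + 407.
Setting them equal: 1736 - P = 5P + 407 → 1329 = 6P, so P = 221.5 and Q = 1514.5.
Expenditure moves from 443×1293 = 572799 to 221.5×1514.5 = 335461.75; change = -237337.25.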